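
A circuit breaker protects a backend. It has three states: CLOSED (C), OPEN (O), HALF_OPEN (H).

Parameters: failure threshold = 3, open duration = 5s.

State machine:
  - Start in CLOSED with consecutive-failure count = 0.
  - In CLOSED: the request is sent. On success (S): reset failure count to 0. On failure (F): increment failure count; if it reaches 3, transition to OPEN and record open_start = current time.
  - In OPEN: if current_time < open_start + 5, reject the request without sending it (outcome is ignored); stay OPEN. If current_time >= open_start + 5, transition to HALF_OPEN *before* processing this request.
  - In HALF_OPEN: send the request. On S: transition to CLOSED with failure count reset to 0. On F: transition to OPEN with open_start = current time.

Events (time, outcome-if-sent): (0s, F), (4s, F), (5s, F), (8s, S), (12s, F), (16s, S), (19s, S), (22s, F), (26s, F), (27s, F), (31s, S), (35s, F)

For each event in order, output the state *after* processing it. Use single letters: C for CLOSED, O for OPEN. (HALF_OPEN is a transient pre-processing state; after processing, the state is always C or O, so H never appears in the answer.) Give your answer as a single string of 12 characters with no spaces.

Answer: CCOOOOCCCOOO

Derivation:
State after each event:
  event#1 t=0s outcome=F: state=CLOSED
  event#2 t=4s outcome=F: state=CLOSED
  event#3 t=5s outcome=F: state=OPEN
  event#4 t=8s outcome=S: state=OPEN
  event#5 t=12s outcome=F: state=OPEN
  event#6 t=16s outcome=S: state=OPEN
  event#7 t=19s outcome=S: state=CLOSED
  event#8 t=22s outcome=F: state=CLOSED
  event#9 t=26s outcome=F: state=CLOSED
  event#10 t=27s outcome=F: state=OPEN
  event#11 t=31s outcome=S: state=OPEN
  event#12 t=35s outcome=F: state=OPEN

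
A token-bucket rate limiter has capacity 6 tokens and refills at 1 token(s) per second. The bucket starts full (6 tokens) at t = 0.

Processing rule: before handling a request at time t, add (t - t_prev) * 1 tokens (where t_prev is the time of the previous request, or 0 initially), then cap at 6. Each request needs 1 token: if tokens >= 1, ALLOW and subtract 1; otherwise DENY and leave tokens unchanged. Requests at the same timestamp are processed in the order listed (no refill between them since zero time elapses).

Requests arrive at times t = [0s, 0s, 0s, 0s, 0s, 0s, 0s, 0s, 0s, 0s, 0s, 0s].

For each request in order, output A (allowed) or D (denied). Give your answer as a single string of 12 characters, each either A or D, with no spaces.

Simulating step by step:
  req#1 t=0s: ALLOW
  req#2 t=0s: ALLOW
  req#3 t=0s: ALLOW
  req#4 t=0s: ALLOW
  req#5 t=0s: ALLOW
  req#6 t=0s: ALLOW
  req#7 t=0s: DENY
  req#8 t=0s: DENY
  req#9 t=0s: DENY
  req#10 t=0s: DENY
  req#11 t=0s: DENY
  req#12 t=0s: DENY

Answer: AAAAAADDDDDD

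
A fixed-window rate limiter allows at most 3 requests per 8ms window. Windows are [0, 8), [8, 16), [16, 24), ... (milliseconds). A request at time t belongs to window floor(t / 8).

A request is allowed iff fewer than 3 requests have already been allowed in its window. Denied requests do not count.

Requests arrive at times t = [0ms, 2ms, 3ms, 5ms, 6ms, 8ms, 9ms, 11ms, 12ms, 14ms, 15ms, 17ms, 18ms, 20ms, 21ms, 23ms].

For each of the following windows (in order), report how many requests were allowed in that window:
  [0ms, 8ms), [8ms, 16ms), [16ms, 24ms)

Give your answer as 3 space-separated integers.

Answer: 3 3 3

Derivation:
Processing requests:
  req#1 t=0ms (window 0): ALLOW
  req#2 t=2ms (window 0): ALLOW
  req#3 t=3ms (window 0): ALLOW
  req#4 t=5ms (window 0): DENY
  req#5 t=6ms (window 0): DENY
  req#6 t=8ms (window 1): ALLOW
  req#7 t=9ms (window 1): ALLOW
  req#8 t=11ms (window 1): ALLOW
  req#9 t=12ms (window 1): DENY
  req#10 t=14ms (window 1): DENY
  req#11 t=15ms (window 1): DENY
  req#12 t=17ms (window 2): ALLOW
  req#13 t=18ms (window 2): ALLOW
  req#14 t=20ms (window 2): ALLOW
  req#15 t=21ms (window 2): DENY
  req#16 t=23ms (window 2): DENY

Allowed counts by window: 3 3 3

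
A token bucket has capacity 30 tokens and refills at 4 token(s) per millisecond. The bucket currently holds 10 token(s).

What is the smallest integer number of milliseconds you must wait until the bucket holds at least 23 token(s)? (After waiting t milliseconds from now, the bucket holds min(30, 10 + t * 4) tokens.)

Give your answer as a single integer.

Need 10 + t * 4 >= 23, so t >= 13/4.
Smallest integer t = ceil(13/4) = 4.

Answer: 4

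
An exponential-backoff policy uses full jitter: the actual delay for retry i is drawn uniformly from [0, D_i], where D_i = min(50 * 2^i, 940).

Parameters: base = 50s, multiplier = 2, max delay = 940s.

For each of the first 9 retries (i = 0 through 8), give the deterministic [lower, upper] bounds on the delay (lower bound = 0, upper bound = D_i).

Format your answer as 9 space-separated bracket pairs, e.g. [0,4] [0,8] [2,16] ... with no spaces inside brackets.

Computing bounds per retry:
  i=0: D_i=min(50*2^0,940)=50, bounds=[0,50]
  i=1: D_i=min(50*2^1,940)=100, bounds=[0,100]
  i=2: D_i=min(50*2^2,940)=200, bounds=[0,200]
  i=3: D_i=min(50*2^3,940)=400, bounds=[0,400]
  i=4: D_i=min(50*2^4,940)=800, bounds=[0,800]
  i=5: D_i=min(50*2^5,940)=940, bounds=[0,940]
  i=6: D_i=min(50*2^6,940)=940, bounds=[0,940]
  i=7: D_i=min(50*2^7,940)=940, bounds=[0,940]
  i=8: D_i=min(50*2^8,940)=940, bounds=[0,940]

Answer: [0,50] [0,100] [0,200] [0,400] [0,800] [0,940] [0,940] [0,940] [0,940]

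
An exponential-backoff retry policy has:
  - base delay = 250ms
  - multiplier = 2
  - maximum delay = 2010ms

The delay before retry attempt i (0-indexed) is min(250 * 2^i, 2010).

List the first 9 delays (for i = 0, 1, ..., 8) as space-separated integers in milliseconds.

Computing each delay:
  i=0: min(250*2^0, 2010) = 250
  i=1: min(250*2^1, 2010) = 500
  i=2: min(250*2^2, 2010) = 1000
  i=3: min(250*2^3, 2010) = 2000
  i=4: min(250*2^4, 2010) = 2010
  i=5: min(250*2^5, 2010) = 2010
  i=6: min(250*2^6, 2010) = 2010
  i=7: min(250*2^7, 2010) = 2010
  i=8: min(250*2^8, 2010) = 2010

Answer: 250 500 1000 2000 2010 2010 2010 2010 2010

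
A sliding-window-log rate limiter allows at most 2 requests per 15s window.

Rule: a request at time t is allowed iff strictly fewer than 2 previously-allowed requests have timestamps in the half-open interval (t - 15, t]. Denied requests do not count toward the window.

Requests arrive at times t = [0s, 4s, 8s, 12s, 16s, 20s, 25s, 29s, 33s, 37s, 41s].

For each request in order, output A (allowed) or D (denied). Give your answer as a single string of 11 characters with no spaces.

Tracking allowed requests in the window:
  req#1 t=0s: ALLOW
  req#2 t=4s: ALLOW
  req#3 t=8s: DENY
  req#4 t=12s: DENY
  req#5 t=16s: ALLOW
  req#6 t=20s: ALLOW
  req#7 t=25s: DENY
  req#8 t=29s: DENY
  req#9 t=33s: ALLOW
  req#10 t=37s: ALLOW
  req#11 t=41s: DENY

Answer: AADDAADDAAD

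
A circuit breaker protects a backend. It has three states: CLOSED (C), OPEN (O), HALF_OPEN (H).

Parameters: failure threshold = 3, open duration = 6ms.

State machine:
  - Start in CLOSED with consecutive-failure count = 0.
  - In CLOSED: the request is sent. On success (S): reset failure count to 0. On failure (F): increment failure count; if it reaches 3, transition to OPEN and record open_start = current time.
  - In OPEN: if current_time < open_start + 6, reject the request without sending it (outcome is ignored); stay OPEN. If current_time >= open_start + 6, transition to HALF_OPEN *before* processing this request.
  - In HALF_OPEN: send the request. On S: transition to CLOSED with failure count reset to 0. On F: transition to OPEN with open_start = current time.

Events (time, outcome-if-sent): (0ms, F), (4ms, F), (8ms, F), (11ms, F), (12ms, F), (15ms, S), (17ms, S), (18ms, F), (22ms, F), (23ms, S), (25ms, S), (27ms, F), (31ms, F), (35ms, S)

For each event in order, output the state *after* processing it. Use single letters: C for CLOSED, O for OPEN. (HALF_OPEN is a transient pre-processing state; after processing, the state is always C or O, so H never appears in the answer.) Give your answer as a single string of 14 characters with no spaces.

Answer: CCOOOCCCCCCCCC

Derivation:
State after each event:
  event#1 t=0ms outcome=F: state=CLOSED
  event#2 t=4ms outcome=F: state=CLOSED
  event#3 t=8ms outcome=F: state=OPEN
  event#4 t=11ms outcome=F: state=OPEN
  event#5 t=12ms outcome=F: state=OPEN
  event#6 t=15ms outcome=S: state=CLOSED
  event#7 t=17ms outcome=S: state=CLOSED
  event#8 t=18ms outcome=F: state=CLOSED
  event#9 t=22ms outcome=F: state=CLOSED
  event#10 t=23ms outcome=S: state=CLOSED
  event#11 t=25ms outcome=S: state=CLOSED
  event#12 t=27ms outcome=F: state=CLOSED
  event#13 t=31ms outcome=F: state=CLOSED
  event#14 t=35ms outcome=S: state=CLOSED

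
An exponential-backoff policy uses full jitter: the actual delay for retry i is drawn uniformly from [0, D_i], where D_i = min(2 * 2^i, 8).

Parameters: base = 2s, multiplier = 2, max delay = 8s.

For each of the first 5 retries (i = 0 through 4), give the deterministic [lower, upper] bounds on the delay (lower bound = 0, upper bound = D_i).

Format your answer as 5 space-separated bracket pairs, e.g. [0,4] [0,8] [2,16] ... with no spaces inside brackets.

Computing bounds per retry:
  i=0: D_i=min(2*2^0,8)=2, bounds=[0,2]
  i=1: D_i=min(2*2^1,8)=4, bounds=[0,4]
  i=2: D_i=min(2*2^2,8)=8, bounds=[0,8]
  i=3: D_i=min(2*2^3,8)=8, bounds=[0,8]
  i=4: D_i=min(2*2^4,8)=8, bounds=[0,8]

Answer: [0,2] [0,4] [0,8] [0,8] [0,8]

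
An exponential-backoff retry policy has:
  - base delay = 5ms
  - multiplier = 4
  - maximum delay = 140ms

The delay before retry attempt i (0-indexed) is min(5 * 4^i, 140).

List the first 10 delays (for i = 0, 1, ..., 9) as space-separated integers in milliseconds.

Answer: 5 20 80 140 140 140 140 140 140 140

Derivation:
Computing each delay:
  i=0: min(5*4^0, 140) = 5
  i=1: min(5*4^1, 140) = 20
  i=2: min(5*4^2, 140) = 80
  i=3: min(5*4^3, 140) = 140
  i=4: min(5*4^4, 140) = 140
  i=5: min(5*4^5, 140) = 140
  i=6: min(5*4^6, 140) = 140
  i=7: min(5*4^7, 140) = 140
  i=8: min(5*4^8, 140) = 140
  i=9: min(5*4^9, 140) = 140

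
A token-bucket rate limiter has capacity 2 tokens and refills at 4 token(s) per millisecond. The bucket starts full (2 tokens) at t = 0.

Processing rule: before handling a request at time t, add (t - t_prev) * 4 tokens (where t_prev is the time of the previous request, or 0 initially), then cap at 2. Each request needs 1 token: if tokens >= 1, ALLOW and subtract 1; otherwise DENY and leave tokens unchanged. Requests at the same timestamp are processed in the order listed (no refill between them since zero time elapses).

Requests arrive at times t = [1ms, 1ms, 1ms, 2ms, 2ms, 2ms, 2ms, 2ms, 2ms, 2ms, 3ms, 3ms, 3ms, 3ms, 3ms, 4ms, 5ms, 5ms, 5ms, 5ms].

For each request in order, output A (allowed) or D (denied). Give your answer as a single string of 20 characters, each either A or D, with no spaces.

Simulating step by step:
  req#1 t=1ms: ALLOW
  req#2 t=1ms: ALLOW
  req#3 t=1ms: DENY
  req#4 t=2ms: ALLOW
  req#5 t=2ms: ALLOW
  req#6 t=2ms: DENY
  req#7 t=2ms: DENY
  req#8 t=2ms: DENY
  req#9 t=2ms: DENY
  req#10 t=2ms: DENY
  req#11 t=3ms: ALLOW
  req#12 t=3ms: ALLOW
  req#13 t=3ms: DENY
  req#14 t=3ms: DENY
  req#15 t=3ms: DENY
  req#16 t=4ms: ALLOW
  req#17 t=5ms: ALLOW
  req#18 t=5ms: ALLOW
  req#19 t=5ms: DENY
  req#20 t=5ms: DENY

Answer: AADAADDDDDAADDDAAADD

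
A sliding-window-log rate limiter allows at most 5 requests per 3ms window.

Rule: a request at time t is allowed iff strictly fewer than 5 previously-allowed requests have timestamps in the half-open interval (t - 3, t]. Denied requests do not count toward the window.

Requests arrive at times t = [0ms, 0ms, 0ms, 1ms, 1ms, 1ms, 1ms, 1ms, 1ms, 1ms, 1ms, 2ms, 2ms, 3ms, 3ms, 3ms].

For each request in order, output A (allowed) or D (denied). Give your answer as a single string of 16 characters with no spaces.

Tracking allowed requests in the window:
  req#1 t=0ms: ALLOW
  req#2 t=0ms: ALLOW
  req#3 t=0ms: ALLOW
  req#4 t=1ms: ALLOW
  req#5 t=1ms: ALLOW
  req#6 t=1ms: DENY
  req#7 t=1ms: DENY
  req#8 t=1ms: DENY
  req#9 t=1ms: DENY
  req#10 t=1ms: DENY
  req#11 t=1ms: DENY
  req#12 t=2ms: DENY
  req#13 t=2ms: DENY
  req#14 t=3ms: ALLOW
  req#15 t=3ms: ALLOW
  req#16 t=3ms: ALLOW

Answer: AAAAADDDDDDDDAAA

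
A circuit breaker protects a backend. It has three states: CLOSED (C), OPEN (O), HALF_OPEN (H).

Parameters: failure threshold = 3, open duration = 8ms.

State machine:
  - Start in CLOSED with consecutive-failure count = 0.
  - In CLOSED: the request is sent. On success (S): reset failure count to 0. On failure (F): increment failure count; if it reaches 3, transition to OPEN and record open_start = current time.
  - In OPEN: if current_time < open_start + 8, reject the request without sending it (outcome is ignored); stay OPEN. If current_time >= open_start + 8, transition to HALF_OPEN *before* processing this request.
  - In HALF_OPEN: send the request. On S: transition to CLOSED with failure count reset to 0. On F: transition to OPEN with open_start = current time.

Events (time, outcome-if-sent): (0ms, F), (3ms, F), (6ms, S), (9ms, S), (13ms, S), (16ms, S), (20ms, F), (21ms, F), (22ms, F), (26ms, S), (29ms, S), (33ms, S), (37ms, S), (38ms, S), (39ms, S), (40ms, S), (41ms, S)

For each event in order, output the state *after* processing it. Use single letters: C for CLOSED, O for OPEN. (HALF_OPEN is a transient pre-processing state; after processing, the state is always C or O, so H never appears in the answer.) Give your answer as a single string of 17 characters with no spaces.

Answer: CCCCCCCCOOOCCCCCC

Derivation:
State after each event:
  event#1 t=0ms outcome=F: state=CLOSED
  event#2 t=3ms outcome=F: state=CLOSED
  event#3 t=6ms outcome=S: state=CLOSED
  event#4 t=9ms outcome=S: state=CLOSED
  event#5 t=13ms outcome=S: state=CLOSED
  event#6 t=16ms outcome=S: state=CLOSED
  event#7 t=20ms outcome=F: state=CLOSED
  event#8 t=21ms outcome=F: state=CLOSED
  event#9 t=22ms outcome=F: state=OPEN
  event#10 t=26ms outcome=S: state=OPEN
  event#11 t=29ms outcome=S: state=OPEN
  event#12 t=33ms outcome=S: state=CLOSED
  event#13 t=37ms outcome=S: state=CLOSED
  event#14 t=38ms outcome=S: state=CLOSED
  event#15 t=39ms outcome=S: state=CLOSED
  event#16 t=40ms outcome=S: state=CLOSED
  event#17 t=41ms outcome=S: state=CLOSED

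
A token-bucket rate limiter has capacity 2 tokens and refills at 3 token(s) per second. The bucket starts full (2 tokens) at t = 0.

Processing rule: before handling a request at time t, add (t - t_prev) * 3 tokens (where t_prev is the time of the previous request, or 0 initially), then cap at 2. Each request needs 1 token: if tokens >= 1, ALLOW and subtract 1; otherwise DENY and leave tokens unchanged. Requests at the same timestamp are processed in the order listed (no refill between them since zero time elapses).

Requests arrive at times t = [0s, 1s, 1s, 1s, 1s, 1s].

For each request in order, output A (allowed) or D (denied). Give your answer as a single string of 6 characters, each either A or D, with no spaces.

Simulating step by step:
  req#1 t=0s: ALLOW
  req#2 t=1s: ALLOW
  req#3 t=1s: ALLOW
  req#4 t=1s: DENY
  req#5 t=1s: DENY
  req#6 t=1s: DENY

Answer: AAADDD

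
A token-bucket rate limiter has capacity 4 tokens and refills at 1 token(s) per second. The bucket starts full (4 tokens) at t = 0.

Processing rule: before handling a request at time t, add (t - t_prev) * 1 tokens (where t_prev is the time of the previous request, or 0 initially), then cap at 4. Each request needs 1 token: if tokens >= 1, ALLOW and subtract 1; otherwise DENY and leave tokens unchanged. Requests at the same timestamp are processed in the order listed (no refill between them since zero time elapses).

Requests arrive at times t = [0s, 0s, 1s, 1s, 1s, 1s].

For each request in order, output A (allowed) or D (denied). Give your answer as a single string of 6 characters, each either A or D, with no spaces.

Answer: AAAAAD

Derivation:
Simulating step by step:
  req#1 t=0s: ALLOW
  req#2 t=0s: ALLOW
  req#3 t=1s: ALLOW
  req#4 t=1s: ALLOW
  req#5 t=1s: ALLOW
  req#6 t=1s: DENY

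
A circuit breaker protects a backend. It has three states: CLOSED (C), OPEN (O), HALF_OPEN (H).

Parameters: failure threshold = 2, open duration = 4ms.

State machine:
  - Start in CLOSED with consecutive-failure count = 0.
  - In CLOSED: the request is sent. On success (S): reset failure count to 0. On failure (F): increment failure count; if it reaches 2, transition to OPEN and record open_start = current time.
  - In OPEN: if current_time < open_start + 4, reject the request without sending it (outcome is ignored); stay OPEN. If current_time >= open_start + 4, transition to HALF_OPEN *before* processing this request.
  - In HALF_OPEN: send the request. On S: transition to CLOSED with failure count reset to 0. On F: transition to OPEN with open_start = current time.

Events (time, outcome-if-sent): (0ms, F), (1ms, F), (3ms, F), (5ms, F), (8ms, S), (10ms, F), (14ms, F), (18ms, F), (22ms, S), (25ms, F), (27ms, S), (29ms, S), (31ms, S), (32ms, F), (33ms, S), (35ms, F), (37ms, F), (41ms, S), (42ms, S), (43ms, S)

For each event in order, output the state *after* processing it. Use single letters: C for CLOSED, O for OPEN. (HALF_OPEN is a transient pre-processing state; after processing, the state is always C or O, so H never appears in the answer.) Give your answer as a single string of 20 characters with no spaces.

State after each event:
  event#1 t=0ms outcome=F: state=CLOSED
  event#2 t=1ms outcome=F: state=OPEN
  event#3 t=3ms outcome=F: state=OPEN
  event#4 t=5ms outcome=F: state=OPEN
  event#5 t=8ms outcome=S: state=OPEN
  event#6 t=10ms outcome=F: state=OPEN
  event#7 t=14ms outcome=F: state=OPEN
  event#8 t=18ms outcome=F: state=OPEN
  event#9 t=22ms outcome=S: state=CLOSED
  event#10 t=25ms outcome=F: state=CLOSED
  event#11 t=27ms outcome=S: state=CLOSED
  event#12 t=29ms outcome=S: state=CLOSED
  event#13 t=31ms outcome=S: state=CLOSED
  event#14 t=32ms outcome=F: state=CLOSED
  event#15 t=33ms outcome=S: state=CLOSED
  event#16 t=35ms outcome=F: state=CLOSED
  event#17 t=37ms outcome=F: state=OPEN
  event#18 t=41ms outcome=S: state=CLOSED
  event#19 t=42ms outcome=S: state=CLOSED
  event#20 t=43ms outcome=S: state=CLOSED

Answer: COOOOOOOCCCCCCCCOCCC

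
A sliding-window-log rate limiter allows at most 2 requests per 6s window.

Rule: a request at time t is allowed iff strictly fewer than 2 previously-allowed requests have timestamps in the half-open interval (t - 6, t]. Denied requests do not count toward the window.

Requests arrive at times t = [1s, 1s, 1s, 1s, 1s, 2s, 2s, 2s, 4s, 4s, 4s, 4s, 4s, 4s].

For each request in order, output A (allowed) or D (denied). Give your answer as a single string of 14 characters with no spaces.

Tracking allowed requests in the window:
  req#1 t=1s: ALLOW
  req#2 t=1s: ALLOW
  req#3 t=1s: DENY
  req#4 t=1s: DENY
  req#5 t=1s: DENY
  req#6 t=2s: DENY
  req#7 t=2s: DENY
  req#8 t=2s: DENY
  req#9 t=4s: DENY
  req#10 t=4s: DENY
  req#11 t=4s: DENY
  req#12 t=4s: DENY
  req#13 t=4s: DENY
  req#14 t=4s: DENY

Answer: AADDDDDDDDDDDD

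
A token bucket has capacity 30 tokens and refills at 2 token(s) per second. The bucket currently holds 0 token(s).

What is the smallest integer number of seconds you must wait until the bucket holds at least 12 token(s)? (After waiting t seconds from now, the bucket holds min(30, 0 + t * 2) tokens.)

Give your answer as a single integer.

Answer: 6

Derivation:
Need 0 + t * 2 >= 12, so t >= 12/2.
Smallest integer t = ceil(12/2) = 6.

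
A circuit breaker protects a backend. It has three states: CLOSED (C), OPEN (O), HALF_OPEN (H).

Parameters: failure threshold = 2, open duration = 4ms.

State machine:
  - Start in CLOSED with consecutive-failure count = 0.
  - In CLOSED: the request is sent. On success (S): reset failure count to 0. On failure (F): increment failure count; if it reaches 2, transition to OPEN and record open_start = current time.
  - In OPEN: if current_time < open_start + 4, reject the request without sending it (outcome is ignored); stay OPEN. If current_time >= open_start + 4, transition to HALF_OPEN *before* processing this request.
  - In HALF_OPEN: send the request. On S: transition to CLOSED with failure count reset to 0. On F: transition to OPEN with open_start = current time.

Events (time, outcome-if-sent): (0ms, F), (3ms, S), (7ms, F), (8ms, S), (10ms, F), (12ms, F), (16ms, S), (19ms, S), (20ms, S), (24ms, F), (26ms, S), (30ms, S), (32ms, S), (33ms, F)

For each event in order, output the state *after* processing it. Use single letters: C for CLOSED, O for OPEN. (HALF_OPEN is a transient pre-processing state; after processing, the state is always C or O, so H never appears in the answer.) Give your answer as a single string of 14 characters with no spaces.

State after each event:
  event#1 t=0ms outcome=F: state=CLOSED
  event#2 t=3ms outcome=S: state=CLOSED
  event#3 t=7ms outcome=F: state=CLOSED
  event#4 t=8ms outcome=S: state=CLOSED
  event#5 t=10ms outcome=F: state=CLOSED
  event#6 t=12ms outcome=F: state=OPEN
  event#7 t=16ms outcome=S: state=CLOSED
  event#8 t=19ms outcome=S: state=CLOSED
  event#9 t=20ms outcome=S: state=CLOSED
  event#10 t=24ms outcome=F: state=CLOSED
  event#11 t=26ms outcome=S: state=CLOSED
  event#12 t=30ms outcome=S: state=CLOSED
  event#13 t=32ms outcome=S: state=CLOSED
  event#14 t=33ms outcome=F: state=CLOSED

Answer: CCCCCOCCCCCCCC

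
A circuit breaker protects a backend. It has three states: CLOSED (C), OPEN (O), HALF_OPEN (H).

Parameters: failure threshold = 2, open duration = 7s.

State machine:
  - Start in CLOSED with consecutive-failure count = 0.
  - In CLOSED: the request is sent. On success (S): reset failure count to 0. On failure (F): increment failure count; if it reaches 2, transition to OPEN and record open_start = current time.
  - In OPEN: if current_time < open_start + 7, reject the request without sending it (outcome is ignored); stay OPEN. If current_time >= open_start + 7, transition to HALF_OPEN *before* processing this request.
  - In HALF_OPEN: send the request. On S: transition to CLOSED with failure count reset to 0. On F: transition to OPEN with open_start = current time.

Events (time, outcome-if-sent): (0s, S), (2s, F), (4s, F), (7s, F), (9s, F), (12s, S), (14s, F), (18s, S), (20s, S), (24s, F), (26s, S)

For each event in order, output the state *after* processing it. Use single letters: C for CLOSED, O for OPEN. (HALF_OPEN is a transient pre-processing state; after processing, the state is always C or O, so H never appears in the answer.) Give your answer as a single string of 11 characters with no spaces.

State after each event:
  event#1 t=0s outcome=S: state=CLOSED
  event#2 t=2s outcome=F: state=CLOSED
  event#3 t=4s outcome=F: state=OPEN
  event#4 t=7s outcome=F: state=OPEN
  event#5 t=9s outcome=F: state=OPEN
  event#6 t=12s outcome=S: state=CLOSED
  event#7 t=14s outcome=F: state=CLOSED
  event#8 t=18s outcome=S: state=CLOSED
  event#9 t=20s outcome=S: state=CLOSED
  event#10 t=24s outcome=F: state=CLOSED
  event#11 t=26s outcome=S: state=CLOSED

Answer: CCOOOCCCCCC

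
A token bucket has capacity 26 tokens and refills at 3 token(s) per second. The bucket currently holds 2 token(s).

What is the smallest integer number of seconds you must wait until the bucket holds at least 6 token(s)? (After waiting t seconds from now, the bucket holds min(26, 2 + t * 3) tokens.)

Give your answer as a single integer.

Need 2 + t * 3 >= 6, so t >= 4/3.
Smallest integer t = ceil(4/3) = 2.

Answer: 2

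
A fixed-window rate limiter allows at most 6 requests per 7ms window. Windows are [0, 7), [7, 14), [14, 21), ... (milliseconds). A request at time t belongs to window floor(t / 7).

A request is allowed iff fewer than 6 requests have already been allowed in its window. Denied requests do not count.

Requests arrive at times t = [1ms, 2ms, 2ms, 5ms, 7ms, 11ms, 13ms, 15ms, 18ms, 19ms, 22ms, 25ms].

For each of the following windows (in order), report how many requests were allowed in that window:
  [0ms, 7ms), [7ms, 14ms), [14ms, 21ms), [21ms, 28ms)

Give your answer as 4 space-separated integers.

Processing requests:
  req#1 t=1ms (window 0): ALLOW
  req#2 t=2ms (window 0): ALLOW
  req#3 t=2ms (window 0): ALLOW
  req#4 t=5ms (window 0): ALLOW
  req#5 t=7ms (window 1): ALLOW
  req#6 t=11ms (window 1): ALLOW
  req#7 t=13ms (window 1): ALLOW
  req#8 t=15ms (window 2): ALLOW
  req#9 t=18ms (window 2): ALLOW
  req#10 t=19ms (window 2): ALLOW
  req#11 t=22ms (window 3): ALLOW
  req#12 t=25ms (window 3): ALLOW

Allowed counts by window: 4 3 3 2

Answer: 4 3 3 2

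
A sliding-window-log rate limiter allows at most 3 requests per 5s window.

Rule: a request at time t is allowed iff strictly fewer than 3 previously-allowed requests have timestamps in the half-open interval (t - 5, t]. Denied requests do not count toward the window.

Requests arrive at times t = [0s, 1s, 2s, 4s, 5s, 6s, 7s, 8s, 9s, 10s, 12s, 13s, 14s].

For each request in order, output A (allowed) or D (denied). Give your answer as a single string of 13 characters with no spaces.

Tracking allowed requests in the window:
  req#1 t=0s: ALLOW
  req#2 t=1s: ALLOW
  req#3 t=2s: ALLOW
  req#4 t=4s: DENY
  req#5 t=5s: ALLOW
  req#6 t=6s: ALLOW
  req#7 t=7s: ALLOW
  req#8 t=8s: DENY
  req#9 t=9s: DENY
  req#10 t=10s: ALLOW
  req#11 t=12s: ALLOW
  req#12 t=13s: ALLOW
  req#13 t=14s: DENY

Answer: AAADAAADDAAAD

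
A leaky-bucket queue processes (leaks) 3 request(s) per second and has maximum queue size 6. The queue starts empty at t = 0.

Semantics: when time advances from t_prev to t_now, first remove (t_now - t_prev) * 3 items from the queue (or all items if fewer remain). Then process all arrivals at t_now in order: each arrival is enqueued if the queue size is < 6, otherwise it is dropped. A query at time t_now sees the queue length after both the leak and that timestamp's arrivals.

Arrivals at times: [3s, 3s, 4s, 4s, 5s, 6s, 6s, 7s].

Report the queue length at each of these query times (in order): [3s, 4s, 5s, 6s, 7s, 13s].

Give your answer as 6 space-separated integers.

Queue lengths at query times:
  query t=3s: backlog = 2
  query t=4s: backlog = 2
  query t=5s: backlog = 1
  query t=6s: backlog = 2
  query t=7s: backlog = 1
  query t=13s: backlog = 0

Answer: 2 2 1 2 1 0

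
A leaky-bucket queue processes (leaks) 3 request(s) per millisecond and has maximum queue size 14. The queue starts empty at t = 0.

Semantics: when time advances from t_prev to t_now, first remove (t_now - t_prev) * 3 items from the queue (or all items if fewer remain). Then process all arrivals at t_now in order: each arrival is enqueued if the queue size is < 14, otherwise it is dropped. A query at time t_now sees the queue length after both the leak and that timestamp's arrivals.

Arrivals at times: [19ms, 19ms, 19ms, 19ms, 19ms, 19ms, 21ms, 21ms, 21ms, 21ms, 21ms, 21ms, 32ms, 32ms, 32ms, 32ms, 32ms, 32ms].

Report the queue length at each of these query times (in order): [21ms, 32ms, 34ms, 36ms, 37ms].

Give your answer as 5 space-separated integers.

Answer: 6 6 0 0 0

Derivation:
Queue lengths at query times:
  query t=21ms: backlog = 6
  query t=32ms: backlog = 6
  query t=34ms: backlog = 0
  query t=36ms: backlog = 0
  query t=37ms: backlog = 0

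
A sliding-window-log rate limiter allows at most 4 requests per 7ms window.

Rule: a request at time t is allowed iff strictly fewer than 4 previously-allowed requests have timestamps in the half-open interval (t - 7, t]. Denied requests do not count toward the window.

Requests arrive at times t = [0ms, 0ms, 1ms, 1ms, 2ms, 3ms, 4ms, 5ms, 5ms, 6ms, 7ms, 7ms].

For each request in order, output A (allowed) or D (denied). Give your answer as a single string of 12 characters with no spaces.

Answer: AAAADDDDDDAA

Derivation:
Tracking allowed requests in the window:
  req#1 t=0ms: ALLOW
  req#2 t=0ms: ALLOW
  req#3 t=1ms: ALLOW
  req#4 t=1ms: ALLOW
  req#5 t=2ms: DENY
  req#6 t=3ms: DENY
  req#7 t=4ms: DENY
  req#8 t=5ms: DENY
  req#9 t=5ms: DENY
  req#10 t=6ms: DENY
  req#11 t=7ms: ALLOW
  req#12 t=7ms: ALLOW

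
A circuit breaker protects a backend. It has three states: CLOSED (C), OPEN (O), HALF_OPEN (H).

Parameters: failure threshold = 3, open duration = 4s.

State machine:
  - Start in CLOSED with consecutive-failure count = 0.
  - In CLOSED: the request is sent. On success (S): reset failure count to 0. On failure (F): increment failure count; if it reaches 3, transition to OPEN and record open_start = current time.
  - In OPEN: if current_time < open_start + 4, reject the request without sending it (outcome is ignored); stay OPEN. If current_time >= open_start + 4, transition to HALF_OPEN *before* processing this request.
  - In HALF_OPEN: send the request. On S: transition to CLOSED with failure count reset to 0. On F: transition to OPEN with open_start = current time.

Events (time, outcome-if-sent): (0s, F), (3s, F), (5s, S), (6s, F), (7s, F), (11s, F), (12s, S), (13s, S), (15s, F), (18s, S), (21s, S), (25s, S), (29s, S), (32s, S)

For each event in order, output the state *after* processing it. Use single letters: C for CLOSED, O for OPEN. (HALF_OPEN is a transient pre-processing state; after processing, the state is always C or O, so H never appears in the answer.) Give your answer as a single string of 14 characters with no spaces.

State after each event:
  event#1 t=0s outcome=F: state=CLOSED
  event#2 t=3s outcome=F: state=CLOSED
  event#3 t=5s outcome=S: state=CLOSED
  event#4 t=6s outcome=F: state=CLOSED
  event#5 t=7s outcome=F: state=CLOSED
  event#6 t=11s outcome=F: state=OPEN
  event#7 t=12s outcome=S: state=OPEN
  event#8 t=13s outcome=S: state=OPEN
  event#9 t=15s outcome=F: state=OPEN
  event#10 t=18s outcome=S: state=OPEN
  event#11 t=21s outcome=S: state=CLOSED
  event#12 t=25s outcome=S: state=CLOSED
  event#13 t=29s outcome=S: state=CLOSED
  event#14 t=32s outcome=S: state=CLOSED

Answer: CCCCCOOOOOCCCC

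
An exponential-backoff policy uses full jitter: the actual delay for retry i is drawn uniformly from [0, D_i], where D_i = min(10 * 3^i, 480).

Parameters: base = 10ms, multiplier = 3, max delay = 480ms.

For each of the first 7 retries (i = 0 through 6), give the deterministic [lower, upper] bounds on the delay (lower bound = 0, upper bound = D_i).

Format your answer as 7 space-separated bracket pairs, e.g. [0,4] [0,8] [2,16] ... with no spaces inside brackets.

Computing bounds per retry:
  i=0: D_i=min(10*3^0,480)=10, bounds=[0,10]
  i=1: D_i=min(10*3^1,480)=30, bounds=[0,30]
  i=2: D_i=min(10*3^2,480)=90, bounds=[0,90]
  i=3: D_i=min(10*3^3,480)=270, bounds=[0,270]
  i=4: D_i=min(10*3^4,480)=480, bounds=[0,480]
  i=5: D_i=min(10*3^5,480)=480, bounds=[0,480]
  i=6: D_i=min(10*3^6,480)=480, bounds=[0,480]

Answer: [0,10] [0,30] [0,90] [0,270] [0,480] [0,480] [0,480]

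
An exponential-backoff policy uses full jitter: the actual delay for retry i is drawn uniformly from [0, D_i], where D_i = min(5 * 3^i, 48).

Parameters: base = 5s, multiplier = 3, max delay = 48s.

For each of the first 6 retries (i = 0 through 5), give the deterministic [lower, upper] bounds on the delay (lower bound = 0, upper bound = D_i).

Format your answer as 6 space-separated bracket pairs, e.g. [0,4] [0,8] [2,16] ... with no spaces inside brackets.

Answer: [0,5] [0,15] [0,45] [0,48] [0,48] [0,48]

Derivation:
Computing bounds per retry:
  i=0: D_i=min(5*3^0,48)=5, bounds=[0,5]
  i=1: D_i=min(5*3^1,48)=15, bounds=[0,15]
  i=2: D_i=min(5*3^2,48)=45, bounds=[0,45]
  i=3: D_i=min(5*3^3,48)=48, bounds=[0,48]
  i=4: D_i=min(5*3^4,48)=48, bounds=[0,48]
  i=5: D_i=min(5*3^5,48)=48, bounds=[0,48]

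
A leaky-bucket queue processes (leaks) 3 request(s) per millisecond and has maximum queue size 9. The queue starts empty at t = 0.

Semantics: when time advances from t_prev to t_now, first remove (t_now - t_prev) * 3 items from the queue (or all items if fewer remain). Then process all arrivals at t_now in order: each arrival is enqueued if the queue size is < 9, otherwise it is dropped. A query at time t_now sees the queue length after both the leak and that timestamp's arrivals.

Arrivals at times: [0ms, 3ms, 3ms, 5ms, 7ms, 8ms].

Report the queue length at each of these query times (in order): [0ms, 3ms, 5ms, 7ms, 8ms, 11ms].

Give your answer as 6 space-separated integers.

Answer: 1 2 1 1 1 0

Derivation:
Queue lengths at query times:
  query t=0ms: backlog = 1
  query t=3ms: backlog = 2
  query t=5ms: backlog = 1
  query t=7ms: backlog = 1
  query t=8ms: backlog = 1
  query t=11ms: backlog = 0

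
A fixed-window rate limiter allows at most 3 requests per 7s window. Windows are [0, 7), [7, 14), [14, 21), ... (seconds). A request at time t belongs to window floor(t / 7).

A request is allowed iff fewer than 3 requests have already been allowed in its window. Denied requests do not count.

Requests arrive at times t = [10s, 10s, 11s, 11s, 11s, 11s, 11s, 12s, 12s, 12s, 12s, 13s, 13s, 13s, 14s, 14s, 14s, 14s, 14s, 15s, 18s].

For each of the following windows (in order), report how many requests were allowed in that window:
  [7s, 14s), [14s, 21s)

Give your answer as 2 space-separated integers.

Answer: 3 3

Derivation:
Processing requests:
  req#1 t=10s (window 1): ALLOW
  req#2 t=10s (window 1): ALLOW
  req#3 t=11s (window 1): ALLOW
  req#4 t=11s (window 1): DENY
  req#5 t=11s (window 1): DENY
  req#6 t=11s (window 1): DENY
  req#7 t=11s (window 1): DENY
  req#8 t=12s (window 1): DENY
  req#9 t=12s (window 1): DENY
  req#10 t=12s (window 1): DENY
  req#11 t=12s (window 1): DENY
  req#12 t=13s (window 1): DENY
  req#13 t=13s (window 1): DENY
  req#14 t=13s (window 1): DENY
  req#15 t=14s (window 2): ALLOW
  req#16 t=14s (window 2): ALLOW
  req#17 t=14s (window 2): ALLOW
  req#18 t=14s (window 2): DENY
  req#19 t=14s (window 2): DENY
  req#20 t=15s (window 2): DENY
  req#21 t=18s (window 2): DENY

Allowed counts by window: 3 3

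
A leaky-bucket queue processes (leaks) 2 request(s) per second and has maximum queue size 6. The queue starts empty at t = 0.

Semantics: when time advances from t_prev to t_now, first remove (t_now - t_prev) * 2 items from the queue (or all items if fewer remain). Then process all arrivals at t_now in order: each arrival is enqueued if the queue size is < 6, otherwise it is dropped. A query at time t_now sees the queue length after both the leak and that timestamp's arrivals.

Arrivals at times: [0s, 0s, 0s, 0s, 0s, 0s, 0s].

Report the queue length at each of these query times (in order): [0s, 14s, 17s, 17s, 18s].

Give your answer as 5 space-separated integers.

Queue lengths at query times:
  query t=0s: backlog = 6
  query t=14s: backlog = 0
  query t=17s: backlog = 0
  query t=17s: backlog = 0
  query t=18s: backlog = 0

Answer: 6 0 0 0 0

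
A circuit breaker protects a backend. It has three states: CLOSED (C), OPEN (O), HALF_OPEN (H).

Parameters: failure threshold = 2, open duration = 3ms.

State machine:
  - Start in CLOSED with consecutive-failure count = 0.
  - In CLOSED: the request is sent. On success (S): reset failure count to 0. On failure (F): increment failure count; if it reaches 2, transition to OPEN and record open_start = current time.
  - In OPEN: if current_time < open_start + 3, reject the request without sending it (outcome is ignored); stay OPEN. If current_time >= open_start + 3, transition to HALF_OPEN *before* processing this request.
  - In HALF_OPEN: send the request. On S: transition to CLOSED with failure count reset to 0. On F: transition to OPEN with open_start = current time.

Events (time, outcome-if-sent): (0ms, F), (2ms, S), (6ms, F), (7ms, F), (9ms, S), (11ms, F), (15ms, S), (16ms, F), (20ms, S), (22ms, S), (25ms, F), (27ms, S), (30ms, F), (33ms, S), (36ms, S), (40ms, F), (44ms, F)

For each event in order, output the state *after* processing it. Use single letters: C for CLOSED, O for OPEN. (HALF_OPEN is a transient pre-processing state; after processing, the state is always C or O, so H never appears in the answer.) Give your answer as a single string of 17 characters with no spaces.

State after each event:
  event#1 t=0ms outcome=F: state=CLOSED
  event#2 t=2ms outcome=S: state=CLOSED
  event#3 t=6ms outcome=F: state=CLOSED
  event#4 t=7ms outcome=F: state=OPEN
  event#5 t=9ms outcome=S: state=OPEN
  event#6 t=11ms outcome=F: state=OPEN
  event#7 t=15ms outcome=S: state=CLOSED
  event#8 t=16ms outcome=F: state=CLOSED
  event#9 t=20ms outcome=S: state=CLOSED
  event#10 t=22ms outcome=S: state=CLOSED
  event#11 t=25ms outcome=F: state=CLOSED
  event#12 t=27ms outcome=S: state=CLOSED
  event#13 t=30ms outcome=F: state=CLOSED
  event#14 t=33ms outcome=S: state=CLOSED
  event#15 t=36ms outcome=S: state=CLOSED
  event#16 t=40ms outcome=F: state=CLOSED
  event#17 t=44ms outcome=F: state=OPEN

Answer: CCCOOOCCCCCCCCCCO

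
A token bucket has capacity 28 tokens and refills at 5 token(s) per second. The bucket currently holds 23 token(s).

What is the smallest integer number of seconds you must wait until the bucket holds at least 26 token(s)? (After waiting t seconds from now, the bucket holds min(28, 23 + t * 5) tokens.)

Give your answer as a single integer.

Need 23 + t * 5 >= 26, so t >= 3/5.
Smallest integer t = ceil(3/5) = 1.

Answer: 1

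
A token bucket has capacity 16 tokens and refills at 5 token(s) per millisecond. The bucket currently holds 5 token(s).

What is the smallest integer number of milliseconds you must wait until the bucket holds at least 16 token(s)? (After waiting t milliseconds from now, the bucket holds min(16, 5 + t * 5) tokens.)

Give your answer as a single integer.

Need 5 + t * 5 >= 16, so t >= 11/5.
Smallest integer t = ceil(11/5) = 3.

Answer: 3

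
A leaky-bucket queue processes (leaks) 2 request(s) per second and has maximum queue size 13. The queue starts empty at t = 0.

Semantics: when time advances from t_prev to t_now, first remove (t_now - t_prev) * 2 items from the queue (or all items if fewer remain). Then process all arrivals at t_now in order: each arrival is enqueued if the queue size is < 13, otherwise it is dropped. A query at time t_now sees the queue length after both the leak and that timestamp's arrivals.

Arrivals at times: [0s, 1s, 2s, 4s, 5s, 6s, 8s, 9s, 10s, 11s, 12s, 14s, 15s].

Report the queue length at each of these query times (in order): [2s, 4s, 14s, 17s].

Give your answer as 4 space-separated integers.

Answer: 1 1 1 0

Derivation:
Queue lengths at query times:
  query t=2s: backlog = 1
  query t=4s: backlog = 1
  query t=14s: backlog = 1
  query t=17s: backlog = 0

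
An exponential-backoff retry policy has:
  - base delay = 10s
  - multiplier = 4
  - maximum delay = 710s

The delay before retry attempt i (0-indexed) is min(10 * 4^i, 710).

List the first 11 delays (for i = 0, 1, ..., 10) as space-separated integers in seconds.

Answer: 10 40 160 640 710 710 710 710 710 710 710

Derivation:
Computing each delay:
  i=0: min(10*4^0, 710) = 10
  i=1: min(10*4^1, 710) = 40
  i=2: min(10*4^2, 710) = 160
  i=3: min(10*4^3, 710) = 640
  i=4: min(10*4^4, 710) = 710
  i=5: min(10*4^5, 710) = 710
  i=6: min(10*4^6, 710) = 710
  i=7: min(10*4^7, 710) = 710
  i=8: min(10*4^8, 710) = 710
  i=9: min(10*4^9, 710) = 710
  i=10: min(10*4^10, 710) = 710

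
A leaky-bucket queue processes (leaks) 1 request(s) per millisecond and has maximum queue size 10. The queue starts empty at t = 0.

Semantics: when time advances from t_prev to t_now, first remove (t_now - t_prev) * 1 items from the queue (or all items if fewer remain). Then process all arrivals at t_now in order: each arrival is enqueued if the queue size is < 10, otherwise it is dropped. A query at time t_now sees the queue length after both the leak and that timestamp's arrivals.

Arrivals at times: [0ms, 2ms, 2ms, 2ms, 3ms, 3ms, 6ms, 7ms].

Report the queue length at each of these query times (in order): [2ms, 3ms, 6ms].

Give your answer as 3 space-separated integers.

Answer: 3 4 2

Derivation:
Queue lengths at query times:
  query t=2ms: backlog = 3
  query t=3ms: backlog = 4
  query t=6ms: backlog = 2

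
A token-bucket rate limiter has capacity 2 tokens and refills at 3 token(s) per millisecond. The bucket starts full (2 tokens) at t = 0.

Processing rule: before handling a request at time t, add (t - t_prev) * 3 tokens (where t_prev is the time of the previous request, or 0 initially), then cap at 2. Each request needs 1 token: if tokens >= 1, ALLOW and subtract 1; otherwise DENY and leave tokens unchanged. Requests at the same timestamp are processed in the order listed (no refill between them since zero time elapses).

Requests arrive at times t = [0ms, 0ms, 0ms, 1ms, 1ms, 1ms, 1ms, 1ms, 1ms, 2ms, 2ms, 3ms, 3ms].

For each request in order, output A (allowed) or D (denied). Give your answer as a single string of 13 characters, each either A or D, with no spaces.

Simulating step by step:
  req#1 t=0ms: ALLOW
  req#2 t=0ms: ALLOW
  req#3 t=0ms: DENY
  req#4 t=1ms: ALLOW
  req#5 t=1ms: ALLOW
  req#6 t=1ms: DENY
  req#7 t=1ms: DENY
  req#8 t=1ms: DENY
  req#9 t=1ms: DENY
  req#10 t=2ms: ALLOW
  req#11 t=2ms: ALLOW
  req#12 t=3ms: ALLOW
  req#13 t=3ms: ALLOW

Answer: AADAADDDDAAAA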